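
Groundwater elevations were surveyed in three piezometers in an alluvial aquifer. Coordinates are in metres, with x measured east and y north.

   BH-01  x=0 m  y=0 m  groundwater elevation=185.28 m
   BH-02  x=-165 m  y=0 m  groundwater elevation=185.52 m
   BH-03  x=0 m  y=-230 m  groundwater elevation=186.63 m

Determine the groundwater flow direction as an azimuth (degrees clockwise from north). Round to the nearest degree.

∂h/∂x = (185.52 − 185.28) / (-165 − 0) = -0.001455
∂h/∂y = (186.63 − 185.28) / (-230 − 0) = -0.005870
Flow direction (−∇h) has components (+0.001455 E, +0.005870 N).
Azimuth = atan2(E, N) = atan2(+0.001455, +0.005870) = 13.9° ≈ 014°.

014°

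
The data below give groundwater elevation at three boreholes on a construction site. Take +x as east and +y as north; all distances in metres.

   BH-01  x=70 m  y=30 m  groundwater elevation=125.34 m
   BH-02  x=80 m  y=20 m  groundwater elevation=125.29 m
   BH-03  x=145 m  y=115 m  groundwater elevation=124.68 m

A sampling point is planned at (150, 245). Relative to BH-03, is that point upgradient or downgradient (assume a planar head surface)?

With h = a·x + b·y + c and BH-01 as origin, the differences give:
  10·a + (-10)·b = -0.05
  75·a + 85·b = -0.66
Eliminate b (×85 and ×(-10), subtract): 1600·a = -10.850 → a = ∂h/∂x = -0.006781
Back-substitute: b = ∂h/∂y = -0.001781.
Head at (150, 245) = 125.34 + (-0.006781)·(80) + (-0.001781)·(215) = 124.41 m.
That is lower than the 124.68 m at BH-03, so the point is downgradient.

downgradient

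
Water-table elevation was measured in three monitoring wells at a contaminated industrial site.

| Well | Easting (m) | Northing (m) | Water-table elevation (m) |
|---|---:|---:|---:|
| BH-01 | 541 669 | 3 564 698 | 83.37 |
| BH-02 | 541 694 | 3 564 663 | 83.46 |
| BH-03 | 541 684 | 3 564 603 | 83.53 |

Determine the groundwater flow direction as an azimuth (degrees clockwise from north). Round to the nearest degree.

312°

Taking BH-01 as reference: BH-02−BH-01 = (25, -35, +0.09); BH-03−BH-01 = (15, -95, +0.16).
Solve a·Δx + b·Δy = Δh: det = 25·(-95) − 15·(-35) = -1850.
∂h/∂x = [(+0.09)·(-95) − (+0.16)·(-35)] / -1850 = +0.001595
∂h/∂y = [25·(+0.16) − 15·(+0.09)] / -1850 = -0.001432
Flow direction (−∇h) has components (-0.001595 E, +0.001432 N).
Azimuth = atan2(E, N) = atan2(-0.001595, +0.001432) = 311.9° ≈ 312°.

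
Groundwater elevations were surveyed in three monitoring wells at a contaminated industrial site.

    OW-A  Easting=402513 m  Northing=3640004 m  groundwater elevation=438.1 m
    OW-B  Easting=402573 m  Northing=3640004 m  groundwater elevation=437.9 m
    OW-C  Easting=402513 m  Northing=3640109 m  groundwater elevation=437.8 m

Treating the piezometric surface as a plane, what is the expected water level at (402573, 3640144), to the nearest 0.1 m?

437.5 m

∂h/∂x = (437.9 − 438.1) / (402573 − 402513) = -0.003333
∂h/∂y = (437.8 − 438.1) / (3640109 − 3640004) = -0.002857
h(402573, 3640144) = 438.1 + (-0.003333)·(60) + (-0.002857)·(140) = 438.1 -0.200 -0.400 = 437.500 m.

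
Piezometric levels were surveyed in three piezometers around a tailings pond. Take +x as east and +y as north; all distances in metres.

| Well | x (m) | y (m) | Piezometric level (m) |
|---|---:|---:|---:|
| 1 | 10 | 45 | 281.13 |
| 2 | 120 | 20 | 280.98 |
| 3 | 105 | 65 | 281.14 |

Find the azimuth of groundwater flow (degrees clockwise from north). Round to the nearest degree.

170°

Taking 1 as reference: 2−1 = (110, -25, -0.15); 3−1 = (95, 20, +0.01).
Solve a·Δx + b·Δy = Δh: det = 110·20 − 95·(-25) = 4575.
∂h/∂x = [(-0.15)·20 − (+0.01)·(-25)] / 4575 = -0.0006011
∂h/∂y = [110·(+0.01) − 95·(-0.15)] / 4575 = +0.003355
Flow direction (−∇h) has components (+0.0006011 E, -0.003355 N).
Azimuth = atan2(E, N) = atan2(+0.0006011, -0.003355) = 169.8° ≈ 170°.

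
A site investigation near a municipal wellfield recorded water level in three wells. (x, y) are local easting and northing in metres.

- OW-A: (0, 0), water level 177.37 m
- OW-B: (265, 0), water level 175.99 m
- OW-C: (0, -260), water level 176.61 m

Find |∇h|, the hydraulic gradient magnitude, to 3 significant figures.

∂h/∂x = (175.99 − 177.37) / (265 − 0) = -0.005208
∂h/∂y = (176.61 − 177.37) / (-260 − 0) = +0.002923
|∇h| = √(-0.005208² + 0.002923²) = 0.005972

0.00597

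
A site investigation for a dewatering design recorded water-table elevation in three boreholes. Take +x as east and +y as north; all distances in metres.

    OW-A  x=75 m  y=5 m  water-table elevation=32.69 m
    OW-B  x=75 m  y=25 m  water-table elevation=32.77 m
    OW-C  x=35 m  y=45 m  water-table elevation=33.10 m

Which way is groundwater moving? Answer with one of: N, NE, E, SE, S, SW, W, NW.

SE

Differences from OW-A: to OW-B (Δx, Δy, Δh) = (0, 20, +0.08); to OW-C = (-40, 40, +0.41).
Solve a·Δx + b·Δy = Δh: det = 0·40 − (-40)·20 = 800.
∂h/∂x = [(+0.08)·40 − (+0.41)·20] / 800 = -0.006250
∂h/∂y = [0·(+0.41) − (-40)·(+0.08)] / 800 = +0.004000
Flow = −∇h = (+0.006250 east, -0.004000 north), which points southeast.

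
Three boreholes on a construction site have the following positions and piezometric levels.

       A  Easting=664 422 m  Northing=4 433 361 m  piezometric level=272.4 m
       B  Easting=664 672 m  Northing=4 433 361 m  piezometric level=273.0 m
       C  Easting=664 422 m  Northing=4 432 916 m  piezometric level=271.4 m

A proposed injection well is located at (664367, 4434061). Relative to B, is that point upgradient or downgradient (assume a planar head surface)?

upgradient

∂h/∂x = (273.0 − 272.4) / (664672 − 664422) = +0.002400
∂h/∂y = (271.4 − 272.4) / (4432916 − 4433361) = +0.002247
Head at (664367, 4434061) = 272.4 + (+0.002400)·(-55) + (+0.002247)·(700) = 273.84 m.
That is higher than the 273.0 m at B, so the point is upgradient.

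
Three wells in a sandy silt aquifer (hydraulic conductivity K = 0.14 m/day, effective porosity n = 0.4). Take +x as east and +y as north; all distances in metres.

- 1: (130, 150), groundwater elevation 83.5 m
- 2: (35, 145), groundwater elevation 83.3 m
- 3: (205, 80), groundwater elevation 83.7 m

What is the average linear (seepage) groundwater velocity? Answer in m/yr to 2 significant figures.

Taking 1 as reference: 2−1 = (-95, -5, -0.2); 3−1 = (75, -70, +0.2).
Solve a·Δx + b·Δy = Δh: det = (-95)·(-70) − 75·(-5) = 7025.
∂h/∂x = [(-0.2)·(-70) − (+0.2)·(-5)] / 7025 = +0.002135
∂h/∂y = [(-95)·(+0.2) − 75·(-0.2)] / 7025 = -0.0005694
|∇h| = √(0.002135² + -0.0005694²) = 0.00221
Seepage velocity v = K·i/n = 0.14 × 0.00221 / 0.4 = 0.0007735 m/day = 0.2825 m/yr.

0.28 m/yr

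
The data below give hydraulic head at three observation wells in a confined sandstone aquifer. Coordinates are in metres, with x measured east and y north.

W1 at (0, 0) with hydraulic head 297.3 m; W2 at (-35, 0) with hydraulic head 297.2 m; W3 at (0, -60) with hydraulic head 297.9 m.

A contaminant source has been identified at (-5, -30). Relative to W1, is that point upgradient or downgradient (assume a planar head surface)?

∂h/∂x = (297.2 − 297.3) / (-35 − 0) = +0.002857
∂h/∂y = (297.9 − 297.3) / (-60 − 0) = -0.010000
Head at (-5, -30) = 297.3 + (+0.002857)·(-5) + (-0.010000)·(-30) = 297.59 m.
That is higher than the 297.3 m at W1, so the point is upgradient.

upgradient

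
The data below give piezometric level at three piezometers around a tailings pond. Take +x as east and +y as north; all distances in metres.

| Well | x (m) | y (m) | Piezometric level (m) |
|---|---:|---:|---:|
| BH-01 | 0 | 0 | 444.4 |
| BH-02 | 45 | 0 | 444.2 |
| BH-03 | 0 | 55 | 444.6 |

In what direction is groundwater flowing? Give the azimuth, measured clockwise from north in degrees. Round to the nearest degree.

129°

∂h/∂x = (444.2 − 444.4) / (45 − 0) = -0.004444
∂h/∂y = (444.6 − 444.4) / (55 − 0) = +0.003636
Flow direction (−∇h) has components (+0.004444 E, -0.003636 N).
Azimuth = atan2(E, N) = atan2(+0.004444, -0.003636) = 129.3° ≈ 129°.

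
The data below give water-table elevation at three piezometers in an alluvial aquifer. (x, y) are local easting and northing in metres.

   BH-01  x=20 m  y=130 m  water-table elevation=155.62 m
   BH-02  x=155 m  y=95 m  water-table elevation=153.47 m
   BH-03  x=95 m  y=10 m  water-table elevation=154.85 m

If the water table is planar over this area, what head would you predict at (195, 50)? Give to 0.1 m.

153.0 m

Three-point gradient (reference BH-01): Δ to BH-02 = (135, -35, -2.15), Δ to BH-03 = (75, -120, -0.77).
∂h/∂x = -0.01702, ∂h/∂y = -0.004221 (det = -13575).
h(195, 50) = 155.62 + (-0.01702)·(175) + (-0.004221)·(-80) = 155.62 -2.979 +0.338 = 152.979 m.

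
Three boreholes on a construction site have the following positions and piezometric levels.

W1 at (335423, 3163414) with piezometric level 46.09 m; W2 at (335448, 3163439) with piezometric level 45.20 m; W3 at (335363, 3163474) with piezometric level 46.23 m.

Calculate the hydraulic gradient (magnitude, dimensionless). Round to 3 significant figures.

Three-point gradient (reference W1): Δ to W2 = (25, 25, -0.89), Δ to W3 = (-60, 60, +0.14).
∂h/∂x = -0.01897, ∂h/∂y = -0.01663 (det = 3000).
|∇h| = √(-0.01897² + -0.01663²) = 0.02523

0.0252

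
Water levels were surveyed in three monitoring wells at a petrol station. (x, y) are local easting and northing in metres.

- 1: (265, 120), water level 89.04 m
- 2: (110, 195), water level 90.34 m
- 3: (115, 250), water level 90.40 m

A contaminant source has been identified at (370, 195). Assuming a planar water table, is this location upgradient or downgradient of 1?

Three-point gradient (reference 1): Δ to 2 = (-155, 75, +1.30), Δ to 3 = (-150, 130, +1.36).
∂h/∂x = -0.007528, ∂h/∂y = +0.001775 (det = -8900).
Head at (370, 195) = 89.04 + (-0.007528)·(105) + (+0.001775)·(75) = 88.38 m.
That is lower than the 89.04 m at 1, so the point is downgradient.

downgradient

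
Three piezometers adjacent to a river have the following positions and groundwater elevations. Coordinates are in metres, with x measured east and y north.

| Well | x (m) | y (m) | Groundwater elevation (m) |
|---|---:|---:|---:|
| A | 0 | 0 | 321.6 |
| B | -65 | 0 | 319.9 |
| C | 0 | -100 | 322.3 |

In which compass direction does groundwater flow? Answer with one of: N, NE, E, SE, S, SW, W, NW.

W

∂h/∂x = (319.9 − 321.6) / (-65 − 0) = +0.02615
∂h/∂y = (322.3 − 321.6) / (-100 − 0) = -0.007000
Flow = −∇h = (-0.02615 east, +0.007000 north), which points west.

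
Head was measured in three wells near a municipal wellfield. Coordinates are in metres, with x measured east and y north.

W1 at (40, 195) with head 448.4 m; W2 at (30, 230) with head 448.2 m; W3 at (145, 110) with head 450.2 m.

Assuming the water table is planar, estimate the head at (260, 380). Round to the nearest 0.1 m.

With h = a·x + b·y + c and W1 as origin, the differences give:
  (-10)·a + 35·b = -0.2
  105·a + (-85)·b = +1.8
Eliminate b (×(-85) and ×35, subtract): -2825·a = -46.00 → a = ∂h/∂x = +0.01628
Back-substitute: b = ∂h/∂y = -0.001062.
h(260, 380) = 448.4 + (+0.01628)·(220) + (-0.001062)·(185) = 448.4 +3.582 -0.196 = 451.786 m.

451.8 m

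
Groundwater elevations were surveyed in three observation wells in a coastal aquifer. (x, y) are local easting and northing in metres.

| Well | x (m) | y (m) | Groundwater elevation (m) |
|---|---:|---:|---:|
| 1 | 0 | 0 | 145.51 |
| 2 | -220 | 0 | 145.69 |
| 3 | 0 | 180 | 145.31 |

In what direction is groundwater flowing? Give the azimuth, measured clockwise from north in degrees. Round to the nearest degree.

036°

∂h/∂x = (145.69 − 145.51) / (-220 − 0) = -0.0008182
∂h/∂y = (145.31 − 145.51) / (180 − 0) = -0.001111
Flow direction (−∇h) has components (+0.0008182 E, +0.001111 N).
Azimuth = atan2(E, N) = atan2(+0.0008182, +0.001111) = 36.4° ≈ 036°.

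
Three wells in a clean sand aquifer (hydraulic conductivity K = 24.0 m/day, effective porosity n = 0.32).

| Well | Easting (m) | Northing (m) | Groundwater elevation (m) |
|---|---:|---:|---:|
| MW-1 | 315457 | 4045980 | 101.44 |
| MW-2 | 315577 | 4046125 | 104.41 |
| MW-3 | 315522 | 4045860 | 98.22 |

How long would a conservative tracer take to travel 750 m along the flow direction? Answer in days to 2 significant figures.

Three-point gradient (reference MW-1): Δ to MW-2 = (120, 145, +2.97), Δ to MW-3 = (65, -120, -3.22).
∂h/∂x = -0.004638, ∂h/∂y = +0.02432 (det = -23825).
|∇h| = √(-0.004638² + 0.02432²) = 0.02476
Seepage velocity v = K·i/n = 24.0 × 0.02476 / 0.32 = 1.857 m/day.
t = 750 / 1.857 = 403.9 days.

400 days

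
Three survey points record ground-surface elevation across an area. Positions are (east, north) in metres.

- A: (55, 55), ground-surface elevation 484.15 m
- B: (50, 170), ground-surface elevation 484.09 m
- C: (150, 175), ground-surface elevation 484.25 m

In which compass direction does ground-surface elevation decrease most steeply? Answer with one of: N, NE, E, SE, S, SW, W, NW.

Differences from A: to B (Δx, Δy, Δh) = (-5, 115, -0.06); to C = (95, 120, +0.10).
Solve a·Δx + b·Δy = Δz: det = (-5)·120 − 95·115 = -11525.
∂z/∂x = [(-0.06)·120 − (+0.10)·115] / -11525 = +0.001623
∂z/∂y = [(-5)·(+0.10) − 95·(-0.06)] / -11525 = -0.0004512
Steepest decrease is along −∇f = (-0.001623 E, +0.0004512 N) → west.

W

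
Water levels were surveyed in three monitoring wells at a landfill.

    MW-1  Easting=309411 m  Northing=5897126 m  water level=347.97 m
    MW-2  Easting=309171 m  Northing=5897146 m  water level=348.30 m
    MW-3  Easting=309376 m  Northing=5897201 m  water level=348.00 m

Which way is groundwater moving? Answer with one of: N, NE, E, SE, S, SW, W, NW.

With h = a·x + b·y + c and MW-1 as origin, the differences give:
  (-240)·a + 20·b = +0.33
  (-35)·a + 75·b = +0.03
Eliminate b (×75 and ×20, subtract): -17300·a = 24.150 → a = ∂h/∂x = -0.001396
Back-substitute: b = ∂h/∂y = -0.0002514.
Flow = −∇h = (+0.001396 east, +0.0002514 north), which points east.

E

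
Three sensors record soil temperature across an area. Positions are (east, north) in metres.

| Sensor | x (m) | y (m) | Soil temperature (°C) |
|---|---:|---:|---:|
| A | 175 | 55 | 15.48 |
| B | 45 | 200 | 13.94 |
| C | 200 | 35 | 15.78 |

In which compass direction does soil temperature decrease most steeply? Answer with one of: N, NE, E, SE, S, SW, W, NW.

W

Taking A as reference: B−A = (-130, 145, -1.54); C−A = (25, -20, +0.30).
Solve a·Δx + b·Δy = ΔT: det = (-130)·(-20) − 25·145 = -1025.
∂T/∂x = [(-1.54)·(-20) − (+0.30)·145] / -1025 = +0.01239
∂T/∂y = [(-130)·(+0.30) − 25·(-1.54)] / -1025 = +0.0004878
Steepest decrease is along −∇f = (-0.01239 E, -0.0004878 N) → west.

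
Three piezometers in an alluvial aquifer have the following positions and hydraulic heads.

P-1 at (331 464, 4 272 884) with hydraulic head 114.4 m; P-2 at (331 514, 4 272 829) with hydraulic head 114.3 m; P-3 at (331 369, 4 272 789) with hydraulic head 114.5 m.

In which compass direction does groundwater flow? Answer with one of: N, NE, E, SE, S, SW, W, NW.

E

Taking P-1 as reference: P-2−P-1 = (50, -55, -0.1); P-3−P-1 = (-95, -95, +0.1).
Determinant of the coordinate differences = 50·(-95) − (-95)·(-55) = -9975.
∂h/∂x = [(-0.1)·(-95) − (+0.1)·(-55)] / -9975 = -0.001504
∂h/∂y = [50·(+0.1) − (-95)·(-0.1)] / -9975 = +0.0004511
Flow = −∇h = (+0.001504 east, -0.0004511 north), which points east.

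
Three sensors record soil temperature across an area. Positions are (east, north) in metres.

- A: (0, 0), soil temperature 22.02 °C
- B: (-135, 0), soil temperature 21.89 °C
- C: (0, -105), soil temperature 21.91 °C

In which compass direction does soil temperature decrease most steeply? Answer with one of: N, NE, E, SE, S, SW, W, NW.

∂T/∂x = (21.89 − 22.02) / (-135 − 0) = +0.0009630
∂T/∂y = (21.91 − 22.02) / (-105 − 0) = +0.001048
Steepest decrease is along −∇f = (-0.0009630 E, -0.001048 N) → southwest.

SW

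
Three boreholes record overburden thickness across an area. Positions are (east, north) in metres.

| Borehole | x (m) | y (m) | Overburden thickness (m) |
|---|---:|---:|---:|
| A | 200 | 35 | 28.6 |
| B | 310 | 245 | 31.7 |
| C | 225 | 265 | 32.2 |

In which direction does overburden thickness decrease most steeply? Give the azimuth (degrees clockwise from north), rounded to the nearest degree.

Three-point gradient (reference A): Δ to B = (110, 210, +3.1), Δ to C = (25, 230, +3.6).
∂d/∂x = -0.002145, ∂d/∂y = +0.01589 (det = 20050).
Steepest decrease is along −∇f: components (+0.002145 E, -0.01589 N).
Azimuth = atan2(+0.002145, -0.01589) = 172.3° ≈ 172°.

172°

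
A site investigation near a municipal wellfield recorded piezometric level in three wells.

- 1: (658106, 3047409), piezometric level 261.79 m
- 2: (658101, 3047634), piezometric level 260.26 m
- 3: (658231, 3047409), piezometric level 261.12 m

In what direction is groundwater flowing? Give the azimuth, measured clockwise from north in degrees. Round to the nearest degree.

038°

Taking 1 as reference: 2−1 = (-5, 225, -1.53); 3−1 = (125, 0, -0.67).
Determinant of the coordinate differences = (-5)·0 − 125·225 = -28125.
∂h/∂x = [(-1.53)·0 − (-0.67)·225] / -28125 = -0.005360
∂h/∂y = [(-5)·(-0.67) − 125·(-1.53)] / -28125 = -0.006919
Flow direction (−∇h) has components (+0.005360 E, +0.006919 N).
Azimuth = atan2(E, N) = atan2(+0.005360, +0.006919) = 37.8° ≈ 038°.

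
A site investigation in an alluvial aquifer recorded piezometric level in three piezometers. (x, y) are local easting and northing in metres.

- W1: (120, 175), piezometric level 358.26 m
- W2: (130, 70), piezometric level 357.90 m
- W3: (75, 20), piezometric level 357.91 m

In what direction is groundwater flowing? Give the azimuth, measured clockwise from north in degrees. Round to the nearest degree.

136°

Three-point gradient (reference W1): Δ to W2 = (10, -105, -0.36), Δ to W3 = (-45, -155, -0.35).
∂h/∂x = -0.003036, ∂h/∂y = +0.003139 (det = -6275).
Flow direction (−∇h) has components (+0.003036 E, -0.003139 N).
Azimuth = atan2(E, N) = atan2(+0.003036, -0.003139) = 136.0° ≈ 136°.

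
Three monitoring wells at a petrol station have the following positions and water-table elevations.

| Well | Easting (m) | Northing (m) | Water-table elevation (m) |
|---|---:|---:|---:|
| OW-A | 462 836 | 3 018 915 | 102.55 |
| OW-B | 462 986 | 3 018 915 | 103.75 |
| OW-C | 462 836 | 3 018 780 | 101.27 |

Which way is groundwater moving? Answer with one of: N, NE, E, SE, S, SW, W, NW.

∂h/∂x = (103.75 − 102.55) / (462986 − 462836) = +0.008000
∂h/∂y = (101.27 − 102.55) / (3018780 − 3018915) = +0.009481
Flow = −∇h = (-0.008000 east, -0.009481 north), which points southwest.

SW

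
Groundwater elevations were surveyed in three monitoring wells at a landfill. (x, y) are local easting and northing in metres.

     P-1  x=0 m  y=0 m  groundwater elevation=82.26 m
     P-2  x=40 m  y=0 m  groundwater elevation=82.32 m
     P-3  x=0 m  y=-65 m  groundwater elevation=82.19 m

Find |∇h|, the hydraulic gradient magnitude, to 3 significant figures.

0.00185

∂h/∂x = (82.32 − 82.26) / (40 − 0) = +0.001500
∂h/∂y = (82.19 − 82.26) / (-65 − 0) = +0.001077
|∇h| = √(0.001500² + 0.001077²) = 0.001847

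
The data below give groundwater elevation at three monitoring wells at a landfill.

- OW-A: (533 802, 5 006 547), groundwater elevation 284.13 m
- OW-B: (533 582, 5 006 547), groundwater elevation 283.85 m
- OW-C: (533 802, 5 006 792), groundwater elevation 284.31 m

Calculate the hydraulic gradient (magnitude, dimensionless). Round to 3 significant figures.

0.00147

∂h/∂x = (283.85 − 284.13) / (533582 − 533802) = +0.001273
∂h/∂y = (284.31 − 284.13) / (5006792 − 5006547) = +0.0007347
|∇h| = √(0.001273² + 0.0007347²) = 0.00147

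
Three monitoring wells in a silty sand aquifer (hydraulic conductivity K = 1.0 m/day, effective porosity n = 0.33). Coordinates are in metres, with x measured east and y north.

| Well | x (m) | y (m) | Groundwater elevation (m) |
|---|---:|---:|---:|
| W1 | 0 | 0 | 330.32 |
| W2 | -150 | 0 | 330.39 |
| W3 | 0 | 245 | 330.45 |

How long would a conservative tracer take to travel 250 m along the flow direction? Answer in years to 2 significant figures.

320 years

∂h/∂x = (330.39 − 330.32) / (-150 − 0) = -0.0004667
∂h/∂y = (330.45 − 330.32) / (245 − 0) = +0.0005306
|∇h| = √(-0.0004667² + 0.0005306²) = 0.0007066
Seepage velocity v = K·i/n = 1.0 × 0.0007066 / 0.33 = 0.002141 m/day.
t = 250 / 0.002141 = 1.168e+05 days = 320 years.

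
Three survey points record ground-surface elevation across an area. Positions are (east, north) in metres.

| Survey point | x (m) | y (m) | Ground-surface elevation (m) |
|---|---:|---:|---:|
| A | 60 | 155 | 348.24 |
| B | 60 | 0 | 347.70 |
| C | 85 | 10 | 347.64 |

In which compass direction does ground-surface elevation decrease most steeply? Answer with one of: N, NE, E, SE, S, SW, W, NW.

With z = a·x + b·y + c and A as origin, the differences give:
  0·a + (-155)·b = -0.54
  25·a + (-145)·b = -0.60
Eliminate b (×(-145) and ×(-155), subtract): 3875·a = -14.700 → a = ∂z/∂x = -0.003794
Back-substitute: b = ∂z/∂y = +0.003484.
Steepest decrease is along −∇f = (+0.003794 E, -0.003484 N) → southeast.

SE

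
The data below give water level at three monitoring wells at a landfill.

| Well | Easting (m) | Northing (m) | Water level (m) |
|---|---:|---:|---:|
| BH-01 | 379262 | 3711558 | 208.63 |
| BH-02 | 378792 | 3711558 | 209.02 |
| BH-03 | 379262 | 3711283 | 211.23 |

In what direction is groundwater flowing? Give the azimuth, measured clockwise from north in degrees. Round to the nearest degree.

∂h/∂x = (209.02 − 208.63) / (378792 − 379262) = -0.0008298
∂h/∂y = (211.23 − 208.63) / (3711283 − 3711558) = -0.009455
Flow direction (−∇h) has components (+0.0008298 E, +0.009455 N).
Azimuth = atan2(E, N) = atan2(+0.0008298, +0.009455) = 5.0° ≈ 005°.

005°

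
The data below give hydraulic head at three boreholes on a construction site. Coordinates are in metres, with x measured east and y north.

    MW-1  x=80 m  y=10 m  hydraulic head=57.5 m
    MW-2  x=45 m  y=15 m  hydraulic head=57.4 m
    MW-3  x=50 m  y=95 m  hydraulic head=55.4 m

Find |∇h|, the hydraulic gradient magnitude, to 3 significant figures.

0.0250

Taking MW-1 as reference: MW-2−MW-1 = (-35, 5, -0.1); MW-3−MW-1 = (-30, 85, -2.1).
Determinant of the coordinate differences = (-35)·85 − (-30)·5 = -2825.
∂h/∂x = [(-0.1)·85 − (-2.1)·5] / -2825 = -0.0007080
∂h/∂y = [(-35)·(-2.1) − (-30)·(-0.1)] / -2825 = -0.02496
|∇h| = √(-0.0007080² + -0.02496²) = 0.02497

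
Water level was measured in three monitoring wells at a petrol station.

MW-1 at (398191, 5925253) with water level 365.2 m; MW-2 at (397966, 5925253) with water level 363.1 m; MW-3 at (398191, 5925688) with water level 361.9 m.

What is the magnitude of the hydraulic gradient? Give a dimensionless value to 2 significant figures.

0.012

∂h/∂x = (363.1 − 365.2) / (397966 − 398191) = +0.009333
∂h/∂y = (361.9 − 365.2) / (5925688 − 5925253) = -0.007586
|∇h| = √(0.009333² + -0.007586²) = 0.01203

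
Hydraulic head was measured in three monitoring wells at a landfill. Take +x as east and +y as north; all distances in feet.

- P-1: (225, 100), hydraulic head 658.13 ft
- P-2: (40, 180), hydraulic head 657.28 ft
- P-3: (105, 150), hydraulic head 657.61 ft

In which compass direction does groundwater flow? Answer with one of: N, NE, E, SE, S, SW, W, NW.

Three-point gradient (reference P-1): Δ to P-2 = (-185, 80, -0.85), Δ to P-3 = (-120, 50, -0.52).
∂h/∂x = -0.002571, ∂h/∂y = -0.01657 (det = 350).
Flow = −∇h = (+0.002571 east, +0.01657 north), which points north.

N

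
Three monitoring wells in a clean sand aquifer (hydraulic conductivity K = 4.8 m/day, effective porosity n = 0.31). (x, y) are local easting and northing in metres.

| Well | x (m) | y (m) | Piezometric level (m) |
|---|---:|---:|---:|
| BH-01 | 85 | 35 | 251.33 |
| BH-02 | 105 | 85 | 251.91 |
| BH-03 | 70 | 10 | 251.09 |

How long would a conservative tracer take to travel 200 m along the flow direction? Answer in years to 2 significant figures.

1.9 years

Taking BH-01 as reference: BH-02−BH-01 = (20, 50, +0.58); BH-03−BH-01 = (-15, -25, -0.24).
Determinant of the coordinate differences = 20·(-25) − (-15)·50 = 250.
∂h/∂x = [(+0.58)·(-25) − (-0.24)·50] / 250 = -0.010000
∂h/∂y = [20·(-0.24) − (-15)·(+0.58)] / 250 = +0.01560
|∇h| = √(-0.010000² + 0.01560²) = 0.01853
Seepage velocity v = K·i/n = 4.8 × 0.01853 / 0.31 = 0.2869 m/day.
t = 200 / 0.2869 = 697.1 days = 1.91 years.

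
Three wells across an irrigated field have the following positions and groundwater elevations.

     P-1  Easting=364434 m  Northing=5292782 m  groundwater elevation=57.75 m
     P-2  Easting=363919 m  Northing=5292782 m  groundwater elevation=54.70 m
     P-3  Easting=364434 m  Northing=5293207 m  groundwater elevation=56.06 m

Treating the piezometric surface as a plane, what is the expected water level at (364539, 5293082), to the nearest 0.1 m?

∂h/∂x = (54.70 − 57.75) / (363919 − 364434) = +0.005922
∂h/∂y = (56.06 − 57.75) / (5293207 − 5292782) = -0.003976
h(364539, 5293082) = 57.75 + (+0.005922)·(105) + (-0.003976)·(300) = 57.75 +0.622 -1.193 = 57.179 m.

57.2 m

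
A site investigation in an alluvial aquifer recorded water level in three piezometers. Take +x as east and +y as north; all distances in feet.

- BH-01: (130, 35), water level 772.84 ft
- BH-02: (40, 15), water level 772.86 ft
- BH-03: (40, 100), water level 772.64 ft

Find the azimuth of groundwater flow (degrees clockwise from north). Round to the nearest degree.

Differences from BH-01: to BH-02 (Δx, Δy, Δh) = (-90, -20, +0.02); to BH-03 = (-90, 65, -0.20).
Solve a·Δx + b·Δy = Δh: det = (-90)·65 − (-90)·(-20) = -7650.
∂h/∂x = [(+0.02)·65 − (-0.20)·(-20)] / -7650 = +0.0003529
∂h/∂y = [(-90)·(-0.20) − (-90)·(+0.02)] / -7650 = -0.002588
Flow direction (−∇h) has components (-0.0003529 E, +0.002588 N).
Azimuth = atan2(E, N) = atan2(-0.0003529, +0.002588) = 352.2° ≈ 352°.

352°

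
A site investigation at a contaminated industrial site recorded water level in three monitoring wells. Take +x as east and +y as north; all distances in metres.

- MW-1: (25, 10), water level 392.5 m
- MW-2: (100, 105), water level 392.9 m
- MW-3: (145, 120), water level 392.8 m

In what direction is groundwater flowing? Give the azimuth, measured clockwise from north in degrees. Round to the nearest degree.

149°

Taking MW-1 as reference: MW-2−MW-1 = (75, 95, +0.4); MW-3−MW-1 = (120, 110, +0.3).
Solve a·Δx + b·Δy = Δh: det = 75·110 − 120·95 = -3150.
∂h/∂x = [(+0.4)·110 − (+0.3)·95] / -3150 = -0.004921
∂h/∂y = [75·(+0.3) − 120·(+0.4)] / -3150 = +0.008095
Flow direction (−∇h) has components (+0.004921 E, -0.008095 N).
Azimuth = atan2(E, N) = atan2(+0.004921, -0.008095) = 148.7° ≈ 149°.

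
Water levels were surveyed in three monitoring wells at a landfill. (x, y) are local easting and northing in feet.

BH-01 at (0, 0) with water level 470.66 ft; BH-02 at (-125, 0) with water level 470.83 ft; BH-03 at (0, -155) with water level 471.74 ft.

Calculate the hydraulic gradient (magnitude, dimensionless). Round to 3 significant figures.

0.00710

∂h/∂x = (470.83 − 470.66) / (-125 − 0) = -0.001360
∂h/∂y = (471.74 − 470.66) / (-155 − 0) = -0.006968
|∇h| = √(-0.001360² + -0.006968²) = 0.007099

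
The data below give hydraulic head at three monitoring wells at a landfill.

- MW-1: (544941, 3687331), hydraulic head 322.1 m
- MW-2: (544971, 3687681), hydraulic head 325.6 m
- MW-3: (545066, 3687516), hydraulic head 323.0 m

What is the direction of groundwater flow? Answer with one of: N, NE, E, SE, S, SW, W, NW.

SE

Differences from MW-1: to MW-2 (Δx, Δy, Δh) = (30, 350, +3.5); to MW-3 = (125, 185, +0.9).
Determinant of the coordinate differences = 30·185 − 125·350 = -38200.
∂h/∂x = [(+3.5)·185 − (+0.9)·350] / -38200 = -0.008704
∂h/∂y = [30·(+0.9) − 125·(+3.5)] / -38200 = +0.01075
Flow = −∇h = (+0.008704 east, -0.01075 north), which points southeast.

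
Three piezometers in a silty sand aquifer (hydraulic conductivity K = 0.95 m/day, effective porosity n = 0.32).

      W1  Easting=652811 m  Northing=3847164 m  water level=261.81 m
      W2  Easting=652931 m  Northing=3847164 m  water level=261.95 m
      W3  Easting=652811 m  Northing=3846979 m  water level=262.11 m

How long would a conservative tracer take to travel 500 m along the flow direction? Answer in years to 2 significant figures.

230 years

∂h/∂x = (261.95 − 261.81) / (652931 − 652811) = +0.001167
∂h/∂y = (262.11 − 261.81) / (3846979 − 3847164) = -0.001622
|∇h| = √(0.001167² + -0.001622²) = 0.001998
Seepage velocity v = K·i/n = 0.95 × 0.001998 / 0.32 = 0.005932 m/day.
t = 500 / 0.005932 = 8.429e+04 days = 231 years.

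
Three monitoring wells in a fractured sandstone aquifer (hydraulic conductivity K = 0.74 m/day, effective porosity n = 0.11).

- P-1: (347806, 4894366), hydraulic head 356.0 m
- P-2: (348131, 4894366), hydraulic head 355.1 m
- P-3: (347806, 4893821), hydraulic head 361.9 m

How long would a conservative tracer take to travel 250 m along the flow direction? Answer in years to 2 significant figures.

∂h/∂x = (355.1 − 356.0) / (348131 − 347806) = -0.002769
∂h/∂y = (361.9 − 356.0) / (4893821 − 4894366) = -0.01083
|∇h| = √(-0.002769² + -0.01083²) = 0.01118
Seepage velocity v = K·i/n = 0.74 × 0.01118 / 0.11 = 0.07521 m/day.
t = 250 / 0.07521 = 3324 days = 9.1 years.

9.1 years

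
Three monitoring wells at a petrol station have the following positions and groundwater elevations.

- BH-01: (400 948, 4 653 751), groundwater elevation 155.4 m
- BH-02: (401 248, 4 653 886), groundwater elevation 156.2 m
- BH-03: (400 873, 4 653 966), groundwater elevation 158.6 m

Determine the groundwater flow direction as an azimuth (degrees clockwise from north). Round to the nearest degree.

166°

With h = a·x + b·y + c and BH-01 as origin, the differences give:
  300·a + 135·b = +0.8
  (-75)·a + 215·b = +3.2
Eliminate b (×215 and ×135, subtract): 74625·a = -260.00 → a = ∂h/∂x = -0.003484
Back-substitute: b = ∂h/∂y = +0.01367.
Flow direction (−∇h) has components (+0.003484 E, -0.01367 N).
Azimuth = atan2(E, N) = atan2(+0.003484, -0.01367) = 165.7° ≈ 166°.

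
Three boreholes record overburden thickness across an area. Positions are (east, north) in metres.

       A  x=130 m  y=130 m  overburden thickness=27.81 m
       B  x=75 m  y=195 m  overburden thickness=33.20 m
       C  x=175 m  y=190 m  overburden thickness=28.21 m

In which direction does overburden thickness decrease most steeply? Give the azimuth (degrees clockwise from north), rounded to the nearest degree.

Differences from A: to B (Δx, Δy, Δh) = (-55, 65, +5.39); to C = (45, 60, +0.40).
Solve a·Δx + b·Δy = Δd: det = (-55)·60 − 45·65 = -6225.
∂d/∂x = [(+5.39)·60 − (+0.40)·65] / -6225 = -0.04778
∂d/∂y = [(-55)·(+0.40) − 45·(+5.39)] / -6225 = +0.04250
Steepest decrease is along −∇f: components (+0.04778 E, -0.04250 N).
Azimuth = atan2(+0.04778, -0.04250) = 131.7° ≈ 132°.

132°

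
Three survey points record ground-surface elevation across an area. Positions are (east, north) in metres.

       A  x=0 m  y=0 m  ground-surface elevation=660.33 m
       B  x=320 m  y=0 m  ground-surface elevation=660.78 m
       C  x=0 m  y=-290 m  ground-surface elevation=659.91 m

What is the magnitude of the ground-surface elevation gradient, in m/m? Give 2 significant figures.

∂z/∂x = (660.78 − 660.33) / (320 − 0) = +0.001406
∂z/∂y = (659.91 − 660.33) / (-290 − 0) = +0.001448
|∇f| = √(0.001406² + 0.001448²) = 0.002018 m/m

0.0020 m/m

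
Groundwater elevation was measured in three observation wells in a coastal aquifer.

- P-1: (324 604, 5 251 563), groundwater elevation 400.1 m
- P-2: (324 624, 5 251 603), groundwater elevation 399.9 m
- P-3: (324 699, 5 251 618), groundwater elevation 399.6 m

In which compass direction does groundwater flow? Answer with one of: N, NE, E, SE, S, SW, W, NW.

Three-point gradient (reference P-1): Δ to P-2 = (20, 40, -0.2), Δ to P-3 = (95, 55, -0.5).
∂h/∂x = -0.003333, ∂h/∂y = -0.003333 (det = -2700).
Flow = −∇h = (+0.003333 east, +0.003333 north), which points northeast.

NE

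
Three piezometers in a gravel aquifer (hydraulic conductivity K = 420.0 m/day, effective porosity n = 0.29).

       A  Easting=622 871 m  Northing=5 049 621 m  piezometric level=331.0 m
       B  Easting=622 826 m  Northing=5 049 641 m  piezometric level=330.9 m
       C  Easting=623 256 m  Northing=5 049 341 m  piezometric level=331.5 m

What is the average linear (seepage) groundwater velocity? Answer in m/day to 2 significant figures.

Differences from A: to B (Δx, Δy, Δh) = (-45, 20, -0.1); to C = (385, -280, +0.5).
Solve a·Δx + b·Δy = Δh: det = (-45)·(-280) − 385·20 = 4900.
∂h/∂x = [(-0.1)·(-280) − (+0.5)·20] / 4900 = +0.003673
∂h/∂y = [(-45)·(+0.5) − 385·(-0.1)] / 4900 = +0.003265
|∇h| = √(0.003673² + 0.003265²) = 0.004914
Seepage velocity v = K·i/n = 420.0 × 0.004914 / 0.29 = 7.117 m/day.

7.1 m/day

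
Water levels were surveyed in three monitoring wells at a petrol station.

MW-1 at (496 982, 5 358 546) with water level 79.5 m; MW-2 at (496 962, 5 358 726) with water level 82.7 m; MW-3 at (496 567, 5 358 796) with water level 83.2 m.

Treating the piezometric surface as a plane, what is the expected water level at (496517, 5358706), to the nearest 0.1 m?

Three-point gradient (reference MW-1): Δ to MW-2 = (-20, 180, +3.2), Δ to MW-3 = (-415, 250, +3.7).
∂h/∂x = +0.001923, ∂h/∂y = +0.01799 (det = 69700).
h(496517, 5358706) = 79.5 + (+0.001923)·(-465) + (+0.01799)·(160) = 79.5 -0.894 +2.879 = 81.485 m.

81.5 m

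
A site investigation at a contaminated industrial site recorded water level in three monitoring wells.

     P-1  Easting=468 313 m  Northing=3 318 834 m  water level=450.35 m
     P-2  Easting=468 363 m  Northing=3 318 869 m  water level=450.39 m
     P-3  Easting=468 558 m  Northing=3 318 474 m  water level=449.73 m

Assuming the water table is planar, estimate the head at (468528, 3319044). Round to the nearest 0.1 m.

450.6 m

Taking P-1 as reference: P-2−P-1 = (50, 35, +0.04); P-3−P-1 = (245, -360, -0.62).
Determinant of the coordinate differences = 50·(-360) − 245·35 = -26575.
∂h/∂x = [(+0.04)·(-360) − (-0.62)·35] / -26575 = -0.0002747
∂h/∂y = [50·(-0.62) − 245·(+0.04)] / -26575 = +0.001535
h(468528, 3319044) = 450.35 + (-0.0002747)·(215) + (+0.001535)·(210) = 450.35 -0.059 +0.322 = 450.613 m.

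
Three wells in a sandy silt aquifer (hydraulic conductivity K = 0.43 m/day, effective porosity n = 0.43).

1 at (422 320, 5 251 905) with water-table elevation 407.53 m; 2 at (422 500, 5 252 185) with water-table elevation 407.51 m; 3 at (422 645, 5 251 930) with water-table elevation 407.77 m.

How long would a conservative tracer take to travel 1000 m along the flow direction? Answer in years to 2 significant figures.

2800 years

Differences from 1: to 2 (Δx, Δy, Δh) = (180, 280, -0.02); to 3 = (325, 25, +0.24).
Determinant of the coordinate differences = 180·25 − 325·280 = -86500.
∂h/∂x = [(-0.02)·25 − (+0.24)·280] / -86500 = +0.0007827
∂h/∂y = [180·(+0.24) − 325·(-0.02)] / -86500 = -0.0005746
|∇h| = √(0.0007827² + -0.0005746²) = 0.000971
Seepage velocity v = K·i/n = 0.43 × 0.000971 / 0.43 = 0.000971 m/day.
t = 1000 / 0.000971 = 1.03e+06 days = 2.82e+03 years.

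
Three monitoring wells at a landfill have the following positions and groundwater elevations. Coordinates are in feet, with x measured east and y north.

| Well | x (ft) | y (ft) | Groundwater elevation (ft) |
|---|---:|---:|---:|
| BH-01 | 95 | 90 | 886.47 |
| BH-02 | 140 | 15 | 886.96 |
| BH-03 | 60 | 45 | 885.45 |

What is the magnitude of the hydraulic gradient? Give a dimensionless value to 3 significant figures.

Differences from BH-01: to BH-02 (Δx, Δy, Δh) = (45, -75, +0.49); to BH-03 = (-35, -45, -1.02).
Determinant of the coordinate differences = 45·(-45) − (-35)·(-75) = -4650.
∂h/∂x = [(+0.49)·(-45) − (-1.02)·(-75)] / -4650 = +0.02119
∂h/∂y = [45·(-1.02) − (-35)·(+0.49)] / -4650 = +0.006183
|∇h| = √(0.02119² + 0.006183²) = 0.02207

0.0221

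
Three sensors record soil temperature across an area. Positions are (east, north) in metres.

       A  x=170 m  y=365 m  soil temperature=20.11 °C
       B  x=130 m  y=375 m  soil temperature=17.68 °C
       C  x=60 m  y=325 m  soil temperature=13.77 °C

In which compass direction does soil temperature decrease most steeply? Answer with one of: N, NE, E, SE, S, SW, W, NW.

With T = a·x + b·y + c and A as origin, the differences give:
  (-40)·a + 10·b = -2.43
  (-110)·a + (-40)·b = -6.34
Eliminate b (×(-40) and ×10, subtract): 2700·a = 160.600 → a = ∂T/∂x = +0.05948
Back-substitute: b = ∂T/∂y = -0.005074.
Steepest decrease is along −∇f = (-0.05948 E, +0.005074 N) → west.

W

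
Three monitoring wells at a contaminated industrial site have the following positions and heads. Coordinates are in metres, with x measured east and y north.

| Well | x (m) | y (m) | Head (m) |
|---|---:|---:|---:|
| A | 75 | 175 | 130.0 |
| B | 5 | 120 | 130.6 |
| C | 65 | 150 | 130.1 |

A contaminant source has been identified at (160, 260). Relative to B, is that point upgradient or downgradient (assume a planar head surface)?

downgradient

Three-point gradient (reference A): Δ to B = (-70, -55, +0.6), Δ to C = (-10, -25, +0.1).
∂h/∂x = -0.007917, ∂h/∂y = -0.0008333 (det = 1200).
Head at (160, 260) = 130.0 + (-0.007917)·(85) + (-0.0008333)·(85) = 129.26 m.
That is lower than the 130.6 m at B, so the point is downgradient.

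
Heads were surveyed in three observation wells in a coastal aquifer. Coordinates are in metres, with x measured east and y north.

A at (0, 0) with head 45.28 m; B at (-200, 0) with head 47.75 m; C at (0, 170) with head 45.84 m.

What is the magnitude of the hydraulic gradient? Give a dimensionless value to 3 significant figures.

0.0128

∂h/∂x = (47.75 − 45.28) / (-200 − 0) = -0.01235
∂h/∂y = (45.84 − 45.28) / (170 − 0) = +0.003294
|∇h| = √(-0.01235² + 0.003294²) = 0.01278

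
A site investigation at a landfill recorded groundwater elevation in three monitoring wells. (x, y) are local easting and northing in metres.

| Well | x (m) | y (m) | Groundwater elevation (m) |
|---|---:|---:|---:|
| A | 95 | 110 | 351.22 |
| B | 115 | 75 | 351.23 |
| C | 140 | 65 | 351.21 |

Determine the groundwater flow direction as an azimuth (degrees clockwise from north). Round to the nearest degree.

051°

Differences from A: to B (Δx, Δy, Δh) = (20, -35, +0.01); to C = (45, -45, -0.01).
Determinant of the coordinate differences = 20·(-45) − 45·(-35) = 675.
∂h/∂x = [(+0.01)·(-45) − (-0.01)·(-35)] / 675 = -0.001185
∂h/∂y = [20·(-0.01) − 45·(+0.01)] / 675 = -0.0009630
Flow direction (−∇h) has components (+0.001185 E, +0.0009630 N).
Azimuth = atan2(E, N) = atan2(+0.001185, +0.0009630) = 50.9° ≈ 051°.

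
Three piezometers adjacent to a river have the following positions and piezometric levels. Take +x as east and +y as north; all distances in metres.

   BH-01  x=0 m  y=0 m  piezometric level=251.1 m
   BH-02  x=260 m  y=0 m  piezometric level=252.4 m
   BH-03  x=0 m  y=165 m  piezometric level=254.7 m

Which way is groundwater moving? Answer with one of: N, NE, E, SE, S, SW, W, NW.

S

∂h/∂x = (252.4 − 251.1) / (260 − 0) = +0.005000
∂h/∂y = (254.7 − 251.1) / (165 − 0) = +0.02182
Flow = −∇h = (-0.005000 east, -0.02182 north), which points south.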